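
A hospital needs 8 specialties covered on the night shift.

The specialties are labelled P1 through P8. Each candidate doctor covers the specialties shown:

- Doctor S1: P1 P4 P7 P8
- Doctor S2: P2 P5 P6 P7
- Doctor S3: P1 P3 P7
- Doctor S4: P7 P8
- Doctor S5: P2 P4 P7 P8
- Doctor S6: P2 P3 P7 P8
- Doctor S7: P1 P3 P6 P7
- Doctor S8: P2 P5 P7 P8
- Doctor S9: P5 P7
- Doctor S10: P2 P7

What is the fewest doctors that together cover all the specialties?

Take {S2, S3, S5}. Their union is {P1, P2, P3, P4, P5, P6, P7, P8}, which is all 8 specialties.
No 2 of the 10 doctors cover everything (all 45 combinations miss at least one specialty), so 3 is optimal.

3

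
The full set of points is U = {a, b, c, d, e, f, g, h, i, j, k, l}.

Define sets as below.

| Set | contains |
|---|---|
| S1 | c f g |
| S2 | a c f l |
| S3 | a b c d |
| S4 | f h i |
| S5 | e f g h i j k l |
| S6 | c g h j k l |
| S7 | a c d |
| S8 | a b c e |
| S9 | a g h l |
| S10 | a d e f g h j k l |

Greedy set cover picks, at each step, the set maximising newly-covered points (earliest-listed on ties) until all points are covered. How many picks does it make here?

3

Greedy: pick S10 (covers 9 new) → pick S3 (covers 2 new) → pick S4 (covers 1 new). Total picks: 3.
(The true minimum cover uses only 2 sets, so greedy is not optimal here.)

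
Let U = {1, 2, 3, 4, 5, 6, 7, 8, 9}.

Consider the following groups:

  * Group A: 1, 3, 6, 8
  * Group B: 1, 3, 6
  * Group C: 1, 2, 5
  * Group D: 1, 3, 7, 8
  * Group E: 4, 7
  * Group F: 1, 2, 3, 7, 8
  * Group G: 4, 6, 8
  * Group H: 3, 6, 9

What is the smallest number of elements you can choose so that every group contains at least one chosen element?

The 3 elements {3, 4, 5} hit every group.
The groups C, E, H are pairwise disjoint, so any hitting set needs a separate element for each — at least 3. Hence 3 is optimal.

3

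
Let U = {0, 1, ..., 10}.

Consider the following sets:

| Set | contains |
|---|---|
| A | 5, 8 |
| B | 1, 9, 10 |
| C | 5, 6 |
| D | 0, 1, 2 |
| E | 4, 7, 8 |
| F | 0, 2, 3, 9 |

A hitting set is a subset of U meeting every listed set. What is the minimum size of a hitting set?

H = {1, 2, 4, 5} meets every set (each contains at least one member of H), and |H| = 4.
No choice of 3 points meets every set, so 4 is the minimum.

4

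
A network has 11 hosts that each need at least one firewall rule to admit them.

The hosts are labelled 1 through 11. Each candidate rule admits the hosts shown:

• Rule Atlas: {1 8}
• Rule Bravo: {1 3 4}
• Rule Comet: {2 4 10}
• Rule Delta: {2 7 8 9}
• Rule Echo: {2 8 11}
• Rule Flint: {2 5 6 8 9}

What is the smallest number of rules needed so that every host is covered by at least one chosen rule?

Take {Bravo, Comet, Delta, Echo, Flint}. Their union is {1, 2, 3, 4, 5, 6, 7, 8, 9, 10, 11}, which is all 11 hosts.
No 4 of the 6 rules cover everything (all 15 combinations miss at least one host), so 5 is optimal.

5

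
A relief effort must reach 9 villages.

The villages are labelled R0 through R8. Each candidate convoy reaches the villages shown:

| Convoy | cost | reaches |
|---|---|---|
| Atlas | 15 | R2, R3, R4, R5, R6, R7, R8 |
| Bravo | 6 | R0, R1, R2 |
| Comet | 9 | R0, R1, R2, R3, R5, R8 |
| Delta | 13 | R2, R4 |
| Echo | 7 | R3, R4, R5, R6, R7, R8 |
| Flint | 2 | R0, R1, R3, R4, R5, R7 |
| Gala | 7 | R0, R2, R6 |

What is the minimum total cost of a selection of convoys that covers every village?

13

Bravo, Echo together cover every village (Bravo ∪ Echo = {R0, R1, R2, R3, R4, R5, R6, R7, R8}); total cost 6 + 7 = 13.
The greedy pick Flint, Echo, Bravo costs 15; no covering selection beats 13.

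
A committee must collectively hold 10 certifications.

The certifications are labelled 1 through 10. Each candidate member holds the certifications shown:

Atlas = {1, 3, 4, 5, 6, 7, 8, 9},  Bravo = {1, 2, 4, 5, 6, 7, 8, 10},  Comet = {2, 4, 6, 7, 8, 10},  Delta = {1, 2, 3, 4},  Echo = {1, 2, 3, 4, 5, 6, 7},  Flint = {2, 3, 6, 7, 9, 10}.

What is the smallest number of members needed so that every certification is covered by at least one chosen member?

Atlas and Flint together: Atlas ∪ Flint = {1, 2, 3, 4, 5, 6, 7, 8, 9, 10} — every certification is covered.
No single member has all 10 certifications (the largest, Atlas, has 8), so 2 is optimal.

2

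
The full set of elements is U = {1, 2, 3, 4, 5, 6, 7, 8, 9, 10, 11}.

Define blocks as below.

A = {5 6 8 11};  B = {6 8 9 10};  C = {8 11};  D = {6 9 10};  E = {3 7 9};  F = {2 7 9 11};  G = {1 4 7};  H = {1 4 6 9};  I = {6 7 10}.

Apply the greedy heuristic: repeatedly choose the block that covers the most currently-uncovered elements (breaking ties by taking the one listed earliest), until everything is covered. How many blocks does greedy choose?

Greedy: pick A (covers 4 new) → pick E (covers 3 new) → pick G (covers 2 new) → pick B (covers 1 new) → pick F (covers 1 new). Total picks: 5.

5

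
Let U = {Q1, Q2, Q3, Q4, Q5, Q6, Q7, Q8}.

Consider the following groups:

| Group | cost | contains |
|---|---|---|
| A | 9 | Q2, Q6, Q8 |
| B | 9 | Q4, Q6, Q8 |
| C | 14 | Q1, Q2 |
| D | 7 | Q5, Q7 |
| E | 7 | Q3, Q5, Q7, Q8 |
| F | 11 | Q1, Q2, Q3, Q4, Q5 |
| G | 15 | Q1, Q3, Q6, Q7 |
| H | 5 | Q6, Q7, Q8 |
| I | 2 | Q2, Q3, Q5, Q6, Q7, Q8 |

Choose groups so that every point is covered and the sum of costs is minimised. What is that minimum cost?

F, I together cover every point (F ∪ I = {Q1, Q2, Q3, Q4, Q5, Q6, Q7, Q8}); total cost 11 + 2 = 13.
No covering selection has total cost below 13.

13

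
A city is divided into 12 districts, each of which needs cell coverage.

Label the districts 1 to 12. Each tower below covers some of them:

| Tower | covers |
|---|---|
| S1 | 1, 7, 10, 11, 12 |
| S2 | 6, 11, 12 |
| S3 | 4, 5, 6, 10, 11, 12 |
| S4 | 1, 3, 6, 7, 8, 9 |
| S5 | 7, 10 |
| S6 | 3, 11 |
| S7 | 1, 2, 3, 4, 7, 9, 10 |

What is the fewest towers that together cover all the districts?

3

S3 and S4 and S7 together: S3 ∪ S4 ∪ S7 = {1, 2, 3, 4, 5, 6, 7, 8, 9, 10, 11, 12} — every district is covered.
Only S7 contains 2, so S7 is forced; the remaining 5 districts need at least 2 more towers (each remaining tower adds at most 4) — so at least 3 towers are needed, and 3 is optimal.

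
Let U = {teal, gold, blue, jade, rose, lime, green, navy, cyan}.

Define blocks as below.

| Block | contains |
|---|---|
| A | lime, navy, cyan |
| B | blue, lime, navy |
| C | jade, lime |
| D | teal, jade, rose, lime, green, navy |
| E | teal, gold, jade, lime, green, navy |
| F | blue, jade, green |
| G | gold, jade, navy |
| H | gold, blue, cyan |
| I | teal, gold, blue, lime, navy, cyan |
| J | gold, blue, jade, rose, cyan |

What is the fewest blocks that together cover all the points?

Take {D, I}. Their union is {teal, gold, blue, jade, rose, lime, green, navy, cyan}, which is all 9 points.
No single block has all 9 points (the largest, D, has 6), so 2 is optimal.

2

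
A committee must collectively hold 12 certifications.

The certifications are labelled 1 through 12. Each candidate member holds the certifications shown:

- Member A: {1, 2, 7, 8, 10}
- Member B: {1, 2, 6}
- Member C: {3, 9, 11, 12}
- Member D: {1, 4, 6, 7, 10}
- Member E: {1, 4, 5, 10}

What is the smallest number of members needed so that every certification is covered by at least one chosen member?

4

Take {A, B, C, E}. Their union is {1, 2, 3, 4, 5, 6, 7, 8, 9, 10, 11, 12}, which is all 12 certifications.
No 3 of the 5 members cover everything (all 10 combinations miss at least one certification), so 4 is optimal.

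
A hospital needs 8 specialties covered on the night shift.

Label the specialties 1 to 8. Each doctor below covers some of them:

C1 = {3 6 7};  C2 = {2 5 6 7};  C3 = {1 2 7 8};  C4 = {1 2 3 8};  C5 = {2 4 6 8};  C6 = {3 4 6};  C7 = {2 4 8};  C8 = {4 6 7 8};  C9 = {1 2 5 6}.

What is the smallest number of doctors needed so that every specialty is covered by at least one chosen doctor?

Take {C2, C4, C8}. Their union is {1, 2, 3, 4, 5, 6, 7, 8}, which is all 8 specialties.
No 2 of the 9 doctors cover everything (all 36 combinations miss at least one specialty), so 3 is optimal.

3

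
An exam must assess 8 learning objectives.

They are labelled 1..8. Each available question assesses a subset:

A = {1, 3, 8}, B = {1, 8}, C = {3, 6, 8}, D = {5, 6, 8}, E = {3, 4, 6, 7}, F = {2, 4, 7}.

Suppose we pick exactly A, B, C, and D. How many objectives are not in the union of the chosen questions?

3

Union of A, B, C, D = {1, 3, 5, 6, 8}.
Not covered: 2, 4, 7 — 3 objectives.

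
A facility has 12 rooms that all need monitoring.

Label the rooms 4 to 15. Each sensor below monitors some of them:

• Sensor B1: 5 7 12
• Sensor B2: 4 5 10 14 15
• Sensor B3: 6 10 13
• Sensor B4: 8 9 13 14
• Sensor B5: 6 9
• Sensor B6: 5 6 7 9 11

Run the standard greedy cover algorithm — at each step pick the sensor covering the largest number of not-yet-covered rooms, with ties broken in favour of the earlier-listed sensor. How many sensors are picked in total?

4

Greedy: pick B2 (covers 5 new) → pick B6 (covers 4 new) → pick B4 (covers 2 new) → pick B1 (covers 1 new). Total picks: 4.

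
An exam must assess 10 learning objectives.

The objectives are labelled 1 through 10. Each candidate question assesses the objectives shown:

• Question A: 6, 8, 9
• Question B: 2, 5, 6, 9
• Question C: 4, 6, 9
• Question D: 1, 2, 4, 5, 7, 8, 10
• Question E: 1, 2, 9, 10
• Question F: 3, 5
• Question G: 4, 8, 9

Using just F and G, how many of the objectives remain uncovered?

5

Union of F, G = {3, 4, 5, 8, 9}.
Not covered: 1, 2, 6, 7, 10 — 5 objectives.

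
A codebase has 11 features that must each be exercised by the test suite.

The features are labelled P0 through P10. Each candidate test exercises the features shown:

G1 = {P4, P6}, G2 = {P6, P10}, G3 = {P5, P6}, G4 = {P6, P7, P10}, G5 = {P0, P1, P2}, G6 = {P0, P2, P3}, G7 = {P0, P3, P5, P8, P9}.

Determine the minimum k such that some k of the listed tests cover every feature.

4

G1 and G4 and G5 and G7 together: G1 ∪ G4 ∪ G5 ∪ G7 = {P0, P1, P2, P3, P4, P5, P6, P7, P8, P9, P10} — every feature is covered.
No 3 of the 7 tests cover everything (all 35 combinations miss at least one feature), so 4 is optimal.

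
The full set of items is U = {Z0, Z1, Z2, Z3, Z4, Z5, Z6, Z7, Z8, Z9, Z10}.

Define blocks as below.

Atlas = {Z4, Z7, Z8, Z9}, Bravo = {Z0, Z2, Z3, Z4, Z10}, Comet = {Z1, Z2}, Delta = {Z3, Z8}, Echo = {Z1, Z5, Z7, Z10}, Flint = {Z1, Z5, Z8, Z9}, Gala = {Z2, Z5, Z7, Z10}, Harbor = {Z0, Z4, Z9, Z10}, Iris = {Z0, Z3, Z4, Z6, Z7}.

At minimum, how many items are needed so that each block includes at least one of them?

H = {Z2, Z4, Z7, Z8} meets every block (each contains at least one member of H), and |H| = 4.
No choice of 3 items meets every block, so 4 is the minimum.

4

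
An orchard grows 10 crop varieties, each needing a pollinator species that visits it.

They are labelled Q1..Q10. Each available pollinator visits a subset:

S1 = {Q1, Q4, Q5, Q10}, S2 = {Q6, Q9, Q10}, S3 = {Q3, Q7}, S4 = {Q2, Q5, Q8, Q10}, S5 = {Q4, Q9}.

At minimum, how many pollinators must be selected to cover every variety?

4

S1 and S2 and S3 and S4 together: S1 ∪ S2 ∪ S3 ∪ S4 = {Q1, Q2, Q3, Q4, Q5, Q6, Q7, Q8, Q9, Q10} — every variety is covered.
Only S1 contains Q1, so S1 is forced; the remaining 6 varieties need at least 3 more pollinators (each remaining pollinator adds at most 2) — so at least 4 pollinators are needed, and 4 is optimal.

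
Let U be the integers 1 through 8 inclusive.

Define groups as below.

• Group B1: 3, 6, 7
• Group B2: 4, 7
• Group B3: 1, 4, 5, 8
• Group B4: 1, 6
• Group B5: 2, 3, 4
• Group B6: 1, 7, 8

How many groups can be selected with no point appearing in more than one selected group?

2

B2, B4 are pairwise disjoint (B2={4,7}; B4={1,6}).
Every remaining group overlaps one of these, and no 3 of the listed groups are pairwise disjoint, so 2 is the maximum.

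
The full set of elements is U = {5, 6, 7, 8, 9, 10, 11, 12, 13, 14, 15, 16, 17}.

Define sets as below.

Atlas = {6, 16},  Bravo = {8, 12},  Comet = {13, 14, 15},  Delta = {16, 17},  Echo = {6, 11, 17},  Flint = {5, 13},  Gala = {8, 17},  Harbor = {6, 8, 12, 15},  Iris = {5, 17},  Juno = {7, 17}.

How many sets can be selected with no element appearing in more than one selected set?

4

Atlas, Bravo, Flint, Juno are pairwise disjoint (Atlas={6,16}; Bravo={8,12}; Flint={5,13}; Juno={7,17}).
Every remaining set overlaps one of these, and no 5 of the listed sets are pairwise disjoint, so 4 is the maximum.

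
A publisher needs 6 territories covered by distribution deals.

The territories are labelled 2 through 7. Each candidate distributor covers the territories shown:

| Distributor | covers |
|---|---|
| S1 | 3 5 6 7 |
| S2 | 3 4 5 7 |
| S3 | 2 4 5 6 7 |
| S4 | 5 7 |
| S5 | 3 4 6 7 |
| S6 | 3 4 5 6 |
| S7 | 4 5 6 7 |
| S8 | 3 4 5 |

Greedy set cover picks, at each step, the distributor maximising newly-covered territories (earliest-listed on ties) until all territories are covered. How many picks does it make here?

2

Greedy: pick S3 (covers 5 new) → pick S1 (covers 1 new). Total picks: 2.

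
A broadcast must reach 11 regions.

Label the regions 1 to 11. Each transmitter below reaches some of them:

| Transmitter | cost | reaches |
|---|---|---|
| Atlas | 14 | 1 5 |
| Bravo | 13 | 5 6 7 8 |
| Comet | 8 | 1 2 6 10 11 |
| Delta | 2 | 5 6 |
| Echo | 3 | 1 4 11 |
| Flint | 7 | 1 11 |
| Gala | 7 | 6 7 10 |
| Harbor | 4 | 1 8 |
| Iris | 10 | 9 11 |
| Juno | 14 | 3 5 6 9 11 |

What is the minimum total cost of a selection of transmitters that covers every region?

36

Comet, Echo, Gala, Harbor, Juno together cover every region (Comet ∪ Echo ∪ Gala ∪ Harbor ∪ Juno = {1, 2, 3, 4, 5, 6, 7, 8, 9, 10, 11}); total cost 8 + 3 + 7 + 4 + 14 = 36.
The greedy pick Delta, Echo, Gala, Harbor, Juno, Comet costs 38; no covering selection beats 36.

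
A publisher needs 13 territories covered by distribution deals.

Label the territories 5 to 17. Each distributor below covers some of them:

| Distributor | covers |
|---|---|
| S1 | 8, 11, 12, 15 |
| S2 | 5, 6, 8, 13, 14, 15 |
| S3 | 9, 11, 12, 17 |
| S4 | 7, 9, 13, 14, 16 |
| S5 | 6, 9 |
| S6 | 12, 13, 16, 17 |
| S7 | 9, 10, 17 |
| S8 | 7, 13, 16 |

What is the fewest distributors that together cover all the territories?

Take {S1, S2, S4, S7}. Their union is {5, 6, 7, 8, 9, 10, 11, 12, 13, 14, 15, 16, 17}, which is all 13 territories.
No 3 of the 8 distributors cover everything (all 56 combinations miss at least one territory), so 4 is optimal.

4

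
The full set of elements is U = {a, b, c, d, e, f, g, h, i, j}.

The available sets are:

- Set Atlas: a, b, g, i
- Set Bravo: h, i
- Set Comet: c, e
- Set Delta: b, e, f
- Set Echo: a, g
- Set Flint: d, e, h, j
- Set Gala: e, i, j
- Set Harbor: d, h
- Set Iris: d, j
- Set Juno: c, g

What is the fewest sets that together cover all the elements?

Atlas, Delta, Flint, and Juno cover everything between them: the union {a, b, c, d, e, f, g, h, i, j} is all of U.
Only Delta contains f, so Delta is forced; the remaining 7 elements need at least 3 more sets (each remaining set adds at most 3) — so at least 4 sets are needed, and 4 is optimal.

4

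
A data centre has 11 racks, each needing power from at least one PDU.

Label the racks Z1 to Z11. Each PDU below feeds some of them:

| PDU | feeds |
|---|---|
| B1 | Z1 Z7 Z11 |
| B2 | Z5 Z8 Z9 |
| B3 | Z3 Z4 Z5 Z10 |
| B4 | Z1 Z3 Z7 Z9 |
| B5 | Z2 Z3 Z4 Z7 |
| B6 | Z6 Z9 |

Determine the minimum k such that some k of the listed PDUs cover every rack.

B1 and B2 and B3 and B5 and B6 together: B1 ∪ B2 ∪ B3 ∪ B5 ∪ B6 = {Z1, Z2, Z3, Z4, Z5, Z6, Z7, Z8, Z9, Z10, Z11} — every rack is covered.
No 4 of the 6 PDUs cover everything (all 15 combinations miss at least one rack), so 5 is optimal.

5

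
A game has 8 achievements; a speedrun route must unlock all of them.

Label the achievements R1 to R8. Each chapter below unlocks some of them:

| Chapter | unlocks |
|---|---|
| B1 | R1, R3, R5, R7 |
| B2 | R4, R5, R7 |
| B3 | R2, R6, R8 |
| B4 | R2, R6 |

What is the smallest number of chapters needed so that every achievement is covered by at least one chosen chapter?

3

Take {B1, B2, B3}. Their union is {R1, R2, R3, R4, R5, R6, R7, R8}, which is all 8 achievements.
Only B1 contains R1, so B1 is forced; the remaining 4 achievements need at least 2 more chapters (each remaining chapter adds at most 3) — so at least 3 chapters are needed, and 3 is optimal.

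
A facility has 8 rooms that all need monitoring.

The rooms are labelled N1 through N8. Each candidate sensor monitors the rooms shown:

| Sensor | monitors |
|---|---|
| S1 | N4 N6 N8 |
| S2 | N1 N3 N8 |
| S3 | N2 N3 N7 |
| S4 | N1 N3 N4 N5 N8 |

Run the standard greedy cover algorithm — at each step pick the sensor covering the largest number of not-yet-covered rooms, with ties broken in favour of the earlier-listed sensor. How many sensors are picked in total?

Greedy: pick S4 (covers 5 new) → pick S3 (covers 2 new) → pick S1 (covers 1 new). Total picks: 3.

3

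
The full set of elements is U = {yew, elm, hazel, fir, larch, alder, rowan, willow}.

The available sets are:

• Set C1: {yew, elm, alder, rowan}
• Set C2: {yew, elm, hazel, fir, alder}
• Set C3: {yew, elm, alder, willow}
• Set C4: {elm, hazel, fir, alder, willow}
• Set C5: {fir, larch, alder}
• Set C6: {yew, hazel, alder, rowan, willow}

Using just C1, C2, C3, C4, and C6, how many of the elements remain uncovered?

Union of C1, C2, C3, C4, C6 = {yew, elm, hazel, fir, alder, rowan, willow}.
Not covered: larch — 1 element.

1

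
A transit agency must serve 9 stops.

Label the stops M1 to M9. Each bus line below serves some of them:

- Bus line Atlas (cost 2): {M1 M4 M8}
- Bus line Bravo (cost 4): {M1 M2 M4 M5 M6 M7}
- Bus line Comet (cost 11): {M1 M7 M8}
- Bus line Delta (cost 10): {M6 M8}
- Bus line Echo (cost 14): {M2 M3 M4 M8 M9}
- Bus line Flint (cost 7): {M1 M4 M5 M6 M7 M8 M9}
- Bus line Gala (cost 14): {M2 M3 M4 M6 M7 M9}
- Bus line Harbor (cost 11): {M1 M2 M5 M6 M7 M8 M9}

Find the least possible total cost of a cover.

Bravo, Echo together cover every stop (Bravo ∪ Echo = {M1, M2, M3, M4, M5, M6, M7, M8, M9}); total cost 4 + 14 = 18.
The greedy pick Atlas, Bravo, Echo costs 20; no covering selection beats 18.

18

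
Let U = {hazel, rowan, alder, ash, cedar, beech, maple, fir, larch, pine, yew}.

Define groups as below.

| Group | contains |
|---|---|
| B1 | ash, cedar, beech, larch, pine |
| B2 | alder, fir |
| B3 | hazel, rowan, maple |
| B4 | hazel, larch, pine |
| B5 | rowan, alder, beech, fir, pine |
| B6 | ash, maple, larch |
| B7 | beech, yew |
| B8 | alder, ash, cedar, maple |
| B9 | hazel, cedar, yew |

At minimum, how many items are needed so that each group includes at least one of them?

4

Take H = {hazel, alder, beech, maple}. Each listed group contains at least one of these, so H is a hitting set of size 4.
No choice of 3 items meets every group, so 4 is the minimum.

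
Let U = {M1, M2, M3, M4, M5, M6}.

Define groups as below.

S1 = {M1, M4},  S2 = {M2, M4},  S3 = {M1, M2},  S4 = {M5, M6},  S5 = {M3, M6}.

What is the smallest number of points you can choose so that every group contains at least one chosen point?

Take H = {M1, M4, M6}. Each listed group contains at least one of these, so H is a hitting set of size 3.
No choice of 2 points meets every group, so 3 is the minimum.

3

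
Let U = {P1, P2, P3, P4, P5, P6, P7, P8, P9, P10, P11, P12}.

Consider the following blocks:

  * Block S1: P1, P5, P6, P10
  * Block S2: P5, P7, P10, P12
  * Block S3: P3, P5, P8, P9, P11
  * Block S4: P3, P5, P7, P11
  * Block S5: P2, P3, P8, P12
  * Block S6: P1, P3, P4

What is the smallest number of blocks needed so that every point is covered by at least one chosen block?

5

Take {S1, S3, S4, S5, S6}. Their union is {P1, P2, P3, P4, P5, P6, P7, P8, P9, P10, P11, P12}, which is all 12 points.
No 4 of the 6 blocks cover everything (all 15 combinations miss at least one point), so 5 is optimal.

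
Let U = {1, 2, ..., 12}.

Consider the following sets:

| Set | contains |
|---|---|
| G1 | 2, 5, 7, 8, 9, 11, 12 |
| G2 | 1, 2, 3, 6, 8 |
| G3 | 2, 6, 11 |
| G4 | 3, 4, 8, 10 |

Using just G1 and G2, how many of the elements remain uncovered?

2

Union of G1, G2 = {1, 2, 3, 5, 6, 7, 8, 9, 11, 12}.
Not covered: 4, 10 — 2 elements.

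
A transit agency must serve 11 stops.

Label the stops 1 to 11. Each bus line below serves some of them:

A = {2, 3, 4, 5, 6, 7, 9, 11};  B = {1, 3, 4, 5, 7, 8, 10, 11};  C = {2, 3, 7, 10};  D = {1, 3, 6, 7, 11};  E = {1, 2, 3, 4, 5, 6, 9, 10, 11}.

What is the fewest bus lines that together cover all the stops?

2

B and E together: B ∪ E = {1, 2, 3, 4, 5, 6, 7, 8, 9, 10, 11} — every stop is covered.
No single bus line has all 11 stops (the largest, E, has 9), so 2 is optimal.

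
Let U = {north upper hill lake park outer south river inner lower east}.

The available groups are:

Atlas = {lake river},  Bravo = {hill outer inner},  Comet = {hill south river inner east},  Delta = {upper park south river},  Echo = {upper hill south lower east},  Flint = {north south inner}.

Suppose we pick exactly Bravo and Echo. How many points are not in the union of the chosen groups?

4

Union of Bravo, Echo = {upper, hill, outer, south, inner, lower, east}.
Not covered: north, lake, park, river — 4 points.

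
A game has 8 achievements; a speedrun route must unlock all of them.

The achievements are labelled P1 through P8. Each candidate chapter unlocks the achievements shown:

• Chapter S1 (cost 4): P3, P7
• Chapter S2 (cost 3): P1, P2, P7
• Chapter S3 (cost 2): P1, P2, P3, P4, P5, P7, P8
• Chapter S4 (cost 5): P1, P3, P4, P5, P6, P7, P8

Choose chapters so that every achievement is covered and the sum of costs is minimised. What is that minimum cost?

S3, S4 together cover every achievement (S3 ∪ S4 = {P1, P2, P3, P4, P5, P6, P7, P8}); total cost 2 + 5 = 7.
No covering selection has total cost below 7.

7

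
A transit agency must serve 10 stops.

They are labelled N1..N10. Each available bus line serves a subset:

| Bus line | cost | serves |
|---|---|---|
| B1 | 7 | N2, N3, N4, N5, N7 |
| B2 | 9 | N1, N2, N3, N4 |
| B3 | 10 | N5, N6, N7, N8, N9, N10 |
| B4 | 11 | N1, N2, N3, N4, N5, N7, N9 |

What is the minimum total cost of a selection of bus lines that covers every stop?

B2, B3 together cover every stop (B2 ∪ B3 = {N1, N2, N3, N4, N5, N6, N7, N8, N9, N10}); total cost 9 + 10 = 19.
The greedy pick B1, B3, B2 costs 26; no covering selection beats 19.

19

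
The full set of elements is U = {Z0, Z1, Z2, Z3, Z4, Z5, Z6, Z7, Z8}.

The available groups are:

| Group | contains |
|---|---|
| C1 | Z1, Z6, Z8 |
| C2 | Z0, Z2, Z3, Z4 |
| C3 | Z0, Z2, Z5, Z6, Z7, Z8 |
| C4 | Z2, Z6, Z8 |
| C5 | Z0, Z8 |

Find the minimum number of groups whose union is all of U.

3

C1, C2, and C3 cover everything between them: the union {Z0, Z1, Z2, Z3, Z4, Z5, Z6, Z7, Z8} is all of U.
Only C1 contains Z1, so C1 is forced; the remaining 6 elements need at least 2 more groups (each remaining group adds at most 4) — so at least 3 groups are needed, and 3 is optimal.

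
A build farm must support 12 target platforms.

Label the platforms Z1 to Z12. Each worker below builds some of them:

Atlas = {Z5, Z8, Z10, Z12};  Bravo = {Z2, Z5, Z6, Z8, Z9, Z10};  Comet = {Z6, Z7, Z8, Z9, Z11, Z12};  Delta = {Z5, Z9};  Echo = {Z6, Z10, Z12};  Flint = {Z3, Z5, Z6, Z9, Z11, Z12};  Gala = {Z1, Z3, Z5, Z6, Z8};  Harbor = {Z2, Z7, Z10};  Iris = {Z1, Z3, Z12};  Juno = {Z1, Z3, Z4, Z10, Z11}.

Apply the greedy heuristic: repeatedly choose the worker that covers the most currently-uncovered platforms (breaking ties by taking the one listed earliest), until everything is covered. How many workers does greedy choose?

3

Greedy: pick Bravo (covers 6 new) → pick Juno (covers 4 new) → pick Comet (covers 2 new). Total picks: 3.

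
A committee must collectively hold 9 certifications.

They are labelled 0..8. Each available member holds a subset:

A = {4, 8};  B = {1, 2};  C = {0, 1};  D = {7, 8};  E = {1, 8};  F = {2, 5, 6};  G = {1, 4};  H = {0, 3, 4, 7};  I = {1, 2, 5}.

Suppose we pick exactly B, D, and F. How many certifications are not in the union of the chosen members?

3

Union of B, D, F = {1, 2, 5, 6, 7, 8}.
Not covered: 0, 3, 4 — 3 certifications.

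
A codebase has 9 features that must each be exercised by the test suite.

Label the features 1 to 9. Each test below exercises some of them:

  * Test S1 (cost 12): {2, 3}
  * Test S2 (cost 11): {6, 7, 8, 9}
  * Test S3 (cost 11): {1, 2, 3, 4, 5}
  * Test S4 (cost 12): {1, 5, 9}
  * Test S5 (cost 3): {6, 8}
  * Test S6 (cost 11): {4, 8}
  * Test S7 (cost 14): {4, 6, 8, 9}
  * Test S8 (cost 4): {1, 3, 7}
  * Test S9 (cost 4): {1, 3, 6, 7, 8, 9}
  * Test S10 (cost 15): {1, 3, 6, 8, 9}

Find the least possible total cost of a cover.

S3, S9 together cover every feature (S3 ∪ S9 = {1, 2, 3, 4, 5, 6, 7, 8, 9}); total cost 11 + 4 = 15.
No covering selection has total cost below 15.

15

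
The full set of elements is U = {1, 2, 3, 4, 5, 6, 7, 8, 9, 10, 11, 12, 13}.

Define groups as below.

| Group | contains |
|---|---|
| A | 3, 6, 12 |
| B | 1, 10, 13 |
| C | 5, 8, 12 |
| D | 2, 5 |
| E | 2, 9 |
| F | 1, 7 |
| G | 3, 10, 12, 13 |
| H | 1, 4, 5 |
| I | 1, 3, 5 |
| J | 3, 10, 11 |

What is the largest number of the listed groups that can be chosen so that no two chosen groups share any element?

4

C, E, F, J are pairwise disjoint (C={5,8,12}; E={2,9}; F={1,7}; J={3,10,11}).
Every remaining group overlaps one of these, and no 5 of the listed groups are pairwise disjoint, so 4 is the maximum.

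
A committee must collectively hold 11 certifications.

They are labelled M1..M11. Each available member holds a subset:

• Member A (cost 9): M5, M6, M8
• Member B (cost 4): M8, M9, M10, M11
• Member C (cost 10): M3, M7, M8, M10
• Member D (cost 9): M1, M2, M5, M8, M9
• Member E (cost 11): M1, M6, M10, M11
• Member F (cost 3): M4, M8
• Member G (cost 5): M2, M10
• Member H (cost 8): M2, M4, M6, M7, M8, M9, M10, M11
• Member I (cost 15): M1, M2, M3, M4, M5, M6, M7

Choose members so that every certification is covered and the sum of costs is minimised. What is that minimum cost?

B, I together cover every certification (B ∪ I = {M1, M2, M3, M4, M5, M6, M7, M8, M9, M10, M11}); total cost 4 + 15 = 19.
The greedy pick B, H, D, C costs 31; no covering selection beats 19.

19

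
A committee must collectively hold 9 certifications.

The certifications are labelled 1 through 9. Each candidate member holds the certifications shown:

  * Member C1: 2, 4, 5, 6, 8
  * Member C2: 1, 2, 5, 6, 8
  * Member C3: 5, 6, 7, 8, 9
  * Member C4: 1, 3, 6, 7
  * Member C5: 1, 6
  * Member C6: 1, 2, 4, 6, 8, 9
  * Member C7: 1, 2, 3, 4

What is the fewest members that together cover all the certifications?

2

Take {C3, C7}. Their union is {1, 2, 3, 4, 5, 6, 7, 8, 9}, which is all 9 certifications.
No single member has all 9 certifications (the largest, C6, has 6), so 2 is optimal.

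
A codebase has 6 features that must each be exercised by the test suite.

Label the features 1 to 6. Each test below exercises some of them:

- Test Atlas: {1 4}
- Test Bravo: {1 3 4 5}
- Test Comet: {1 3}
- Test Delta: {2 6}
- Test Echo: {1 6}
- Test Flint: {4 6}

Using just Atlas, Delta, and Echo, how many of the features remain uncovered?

2

Union of Atlas, Delta, Echo = {1, 2, 4, 6}.
Not covered: 3, 5 — 2 features.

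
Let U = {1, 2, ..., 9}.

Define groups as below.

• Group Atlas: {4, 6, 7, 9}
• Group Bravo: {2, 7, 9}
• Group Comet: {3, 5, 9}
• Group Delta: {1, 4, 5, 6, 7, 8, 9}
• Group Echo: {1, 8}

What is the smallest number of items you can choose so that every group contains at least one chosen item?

H = {8, 9} meets every group (each contains at least one member of H), and |H| = 2.
The groups Atlas, Echo are pairwise disjoint, so any hitting set needs a separate item for each — at least 2. Hence 2 is optimal.

2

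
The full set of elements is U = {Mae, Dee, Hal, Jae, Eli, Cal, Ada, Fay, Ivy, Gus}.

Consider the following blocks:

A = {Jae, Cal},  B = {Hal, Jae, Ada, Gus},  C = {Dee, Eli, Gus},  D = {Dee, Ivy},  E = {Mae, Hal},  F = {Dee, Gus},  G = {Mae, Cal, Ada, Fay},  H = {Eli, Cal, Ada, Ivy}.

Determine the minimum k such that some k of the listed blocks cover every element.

4

B and D and G and H together: B ∪ D ∪ G ∪ H = {Mae, Dee, Hal, Jae, Eli, Cal, Ada, Fay, Ivy, Gus} — every element is covered.
No 3 of the 8 blocks cover everything (all 56 combinations miss at least one element), so 4 is optimal.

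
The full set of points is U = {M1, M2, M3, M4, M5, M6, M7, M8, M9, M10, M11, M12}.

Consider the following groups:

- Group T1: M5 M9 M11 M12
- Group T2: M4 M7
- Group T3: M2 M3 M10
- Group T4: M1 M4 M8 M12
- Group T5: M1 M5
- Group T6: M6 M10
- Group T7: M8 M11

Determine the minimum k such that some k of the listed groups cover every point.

T1 and T2 and T3 and T4 and T6 together: T1 ∪ T2 ∪ T3 ∪ T4 ∪ T6 = {M1, M2, M3, M4, M5, M6, M7, M8, M9, M10, M11, M12} — every point is covered.
No 4 of the 7 groups cover everything (all 35 combinations miss at least one point), so 5 is optimal.

5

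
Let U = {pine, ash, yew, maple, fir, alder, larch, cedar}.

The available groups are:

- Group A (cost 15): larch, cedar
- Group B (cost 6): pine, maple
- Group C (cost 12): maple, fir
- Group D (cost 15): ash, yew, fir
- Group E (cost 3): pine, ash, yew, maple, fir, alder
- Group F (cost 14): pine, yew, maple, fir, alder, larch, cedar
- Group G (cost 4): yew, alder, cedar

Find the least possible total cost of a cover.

E, F together cover every point (E ∪ F = {pine, ash, yew, maple, fir, alder, larch, cedar}); total cost 3 + 14 = 17.
The greedy pick E, G, F costs 21; no covering selection beats 17.

17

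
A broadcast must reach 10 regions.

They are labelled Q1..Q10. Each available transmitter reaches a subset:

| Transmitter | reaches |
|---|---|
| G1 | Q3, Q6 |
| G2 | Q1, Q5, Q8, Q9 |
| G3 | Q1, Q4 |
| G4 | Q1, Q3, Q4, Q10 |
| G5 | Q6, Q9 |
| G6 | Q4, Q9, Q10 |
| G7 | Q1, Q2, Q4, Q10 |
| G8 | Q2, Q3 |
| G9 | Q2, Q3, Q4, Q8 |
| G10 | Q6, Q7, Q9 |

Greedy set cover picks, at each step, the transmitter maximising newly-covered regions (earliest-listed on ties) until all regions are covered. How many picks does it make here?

4

Greedy: pick G2 (covers 4 new) → pick G4 (covers 3 new) → pick G10 (covers 2 new) → pick G7 (covers 1 new). Total picks: 4.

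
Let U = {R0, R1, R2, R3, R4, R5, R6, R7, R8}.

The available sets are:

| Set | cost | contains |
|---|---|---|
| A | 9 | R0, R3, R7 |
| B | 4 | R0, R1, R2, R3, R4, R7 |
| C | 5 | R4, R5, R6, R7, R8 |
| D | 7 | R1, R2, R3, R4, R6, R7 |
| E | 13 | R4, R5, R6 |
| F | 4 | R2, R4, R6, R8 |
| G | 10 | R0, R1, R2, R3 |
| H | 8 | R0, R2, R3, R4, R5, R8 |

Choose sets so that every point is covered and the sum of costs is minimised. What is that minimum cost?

9

B, C together cover every point (B ∪ C = {R0, R1, R2, R3, R4, R5, R6, R7, R8}); total cost 4 + 5 = 9.
No covering selection has total cost below 9.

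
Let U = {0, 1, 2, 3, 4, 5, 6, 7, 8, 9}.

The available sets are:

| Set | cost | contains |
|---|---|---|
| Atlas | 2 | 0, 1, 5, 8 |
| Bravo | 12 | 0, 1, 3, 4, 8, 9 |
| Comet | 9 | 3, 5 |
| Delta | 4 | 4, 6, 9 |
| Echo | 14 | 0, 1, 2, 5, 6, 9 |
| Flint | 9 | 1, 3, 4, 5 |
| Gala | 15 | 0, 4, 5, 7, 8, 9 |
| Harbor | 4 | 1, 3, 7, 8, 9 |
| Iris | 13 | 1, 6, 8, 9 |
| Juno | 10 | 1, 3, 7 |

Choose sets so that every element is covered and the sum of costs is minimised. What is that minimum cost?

22

Delta, Echo, Harbor together cover every element (Delta ∪ Echo ∪ Harbor = {0, 1, 2, 3, 4, 5, 6, 7, 8, 9}); total cost 4 + 14 + 4 = 22.
The greedy pick Atlas, Delta, Harbor, Echo costs 24; no covering selection beats 22.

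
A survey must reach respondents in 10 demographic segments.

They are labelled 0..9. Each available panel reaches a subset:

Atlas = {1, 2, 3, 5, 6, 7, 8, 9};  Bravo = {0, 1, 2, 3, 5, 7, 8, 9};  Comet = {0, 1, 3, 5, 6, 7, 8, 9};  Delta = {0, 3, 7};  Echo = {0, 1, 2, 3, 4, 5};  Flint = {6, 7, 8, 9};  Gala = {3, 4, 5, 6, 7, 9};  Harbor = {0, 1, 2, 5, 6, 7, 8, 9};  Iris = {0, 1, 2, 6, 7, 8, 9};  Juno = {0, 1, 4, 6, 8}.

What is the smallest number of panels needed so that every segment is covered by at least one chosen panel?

Echo and Harbor together: Echo ∪ Harbor = {0, 1, 2, 3, 4, 5, 6, 7, 8, 9} — every segment is covered.
No single panel has all 10 segments (the largest, Atlas, has 8), so 2 is optimal.

2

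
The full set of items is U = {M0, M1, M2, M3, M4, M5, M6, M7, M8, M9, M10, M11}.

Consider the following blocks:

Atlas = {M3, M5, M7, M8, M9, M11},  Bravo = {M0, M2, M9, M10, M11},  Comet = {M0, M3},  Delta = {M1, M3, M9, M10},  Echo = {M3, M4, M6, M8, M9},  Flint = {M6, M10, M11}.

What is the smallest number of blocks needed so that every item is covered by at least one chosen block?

Take {Atlas, Bravo, Delta, Echo}. Their union is {M0, M1, M2, M3, M4, M5, M6, M7, M8, M9, M10, M11}, which is all 12 items.
No 3 of the 6 blocks cover everything (all 20 combinations miss at least one item), so 4 is optimal.

4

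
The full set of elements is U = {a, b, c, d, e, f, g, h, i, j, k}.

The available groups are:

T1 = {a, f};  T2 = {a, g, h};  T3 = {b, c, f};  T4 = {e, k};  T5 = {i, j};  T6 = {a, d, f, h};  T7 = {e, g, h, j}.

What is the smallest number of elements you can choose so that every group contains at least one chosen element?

4

T = {a, c, j, k} meets every group (each contains at least one member of T), and |T| = 4.
The groups T2, T3, T4, T5 are pairwise disjoint, so any hitting set needs a separate element for each — at least 4. Hence 4 is optimal.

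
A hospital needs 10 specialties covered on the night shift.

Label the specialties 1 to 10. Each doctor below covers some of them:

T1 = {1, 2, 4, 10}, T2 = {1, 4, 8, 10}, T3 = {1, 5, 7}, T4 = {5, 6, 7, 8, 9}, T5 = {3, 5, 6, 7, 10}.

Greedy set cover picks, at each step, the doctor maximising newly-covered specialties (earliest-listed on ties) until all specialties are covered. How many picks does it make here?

Greedy: pick T4 (covers 5 new) → pick T1 (covers 4 new) → pick T5 (covers 1 new). Total picks: 3.

3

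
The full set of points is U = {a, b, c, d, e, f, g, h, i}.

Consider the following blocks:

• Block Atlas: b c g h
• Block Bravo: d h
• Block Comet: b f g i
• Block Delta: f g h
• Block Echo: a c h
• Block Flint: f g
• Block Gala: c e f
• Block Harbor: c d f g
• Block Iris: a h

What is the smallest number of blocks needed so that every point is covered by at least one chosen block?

4

Bravo and Comet and Gala and Iris together: Bravo ∪ Comet ∪ Gala ∪ Iris = {a, b, c, d, e, f, g, h, i} — every point is covered.
No 3 of the 9 blocks cover everything (all 84 combinations miss at least one point), so 4 is optimal.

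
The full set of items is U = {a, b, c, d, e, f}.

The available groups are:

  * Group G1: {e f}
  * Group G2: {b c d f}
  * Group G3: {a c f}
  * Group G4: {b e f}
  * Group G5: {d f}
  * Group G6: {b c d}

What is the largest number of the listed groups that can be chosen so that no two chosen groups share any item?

G1, G6 are pairwise disjoint (G1={e,f}; G6={b,c,d}).
Every remaining group overlaps one of these, and no 3 of the listed groups are pairwise disjoint, so 2 is the maximum.

2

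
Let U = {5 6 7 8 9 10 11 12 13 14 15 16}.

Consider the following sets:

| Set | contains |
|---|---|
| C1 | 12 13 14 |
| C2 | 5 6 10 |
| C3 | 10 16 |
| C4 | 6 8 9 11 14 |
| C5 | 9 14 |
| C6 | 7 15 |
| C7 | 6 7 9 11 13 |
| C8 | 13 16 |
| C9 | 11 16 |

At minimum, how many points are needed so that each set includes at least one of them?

The 4 points {7, 10, 14, 16} hit every set.
The sets C1, C2, C6, C9 are pairwise disjoint, so any hitting set needs a separate point for each — at least 4. Hence 4 is optimal.

4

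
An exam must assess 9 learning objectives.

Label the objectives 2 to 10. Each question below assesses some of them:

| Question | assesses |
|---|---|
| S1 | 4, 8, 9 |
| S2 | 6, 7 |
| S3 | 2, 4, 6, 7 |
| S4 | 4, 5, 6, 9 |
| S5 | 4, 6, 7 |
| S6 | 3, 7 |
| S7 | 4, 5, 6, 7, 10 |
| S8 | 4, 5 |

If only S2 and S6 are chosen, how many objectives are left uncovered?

6

Union of S2, S6 = {3, 6, 7}.
Not covered: 2, 4, 5, 8, 9, 10 — 6 objectives.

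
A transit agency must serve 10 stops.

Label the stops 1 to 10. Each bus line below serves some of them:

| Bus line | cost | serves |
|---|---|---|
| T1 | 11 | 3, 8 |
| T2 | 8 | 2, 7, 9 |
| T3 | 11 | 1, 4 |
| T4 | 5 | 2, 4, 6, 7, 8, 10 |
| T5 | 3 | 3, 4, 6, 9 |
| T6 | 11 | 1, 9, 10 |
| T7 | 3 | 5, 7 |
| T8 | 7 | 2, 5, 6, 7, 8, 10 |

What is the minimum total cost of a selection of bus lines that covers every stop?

21

T5, T6, T8 together cover every stop (T5 ∪ T6 ∪ T8 = {1, 2, 3, 4, 5, 6, 7, 8, 9, 10}); total cost 3 + 11 + 7 = 21.
The greedy pick T5, T4, T7, T3 costs 22; no covering selection beats 21.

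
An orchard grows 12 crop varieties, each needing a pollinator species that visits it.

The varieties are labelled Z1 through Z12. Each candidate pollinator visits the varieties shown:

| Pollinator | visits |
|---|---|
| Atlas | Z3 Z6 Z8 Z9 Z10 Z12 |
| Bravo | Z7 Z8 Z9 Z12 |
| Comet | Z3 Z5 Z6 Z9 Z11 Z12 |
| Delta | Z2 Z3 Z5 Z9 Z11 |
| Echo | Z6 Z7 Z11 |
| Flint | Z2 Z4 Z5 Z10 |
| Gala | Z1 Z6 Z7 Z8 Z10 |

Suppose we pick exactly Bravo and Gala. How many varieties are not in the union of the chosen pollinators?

Union of Bravo, Gala = {Z1, Z6, Z7, Z8, Z9, Z10, Z12}.
Not covered: Z2, Z3, Z4, Z5, Z11 — 5 varieties.

5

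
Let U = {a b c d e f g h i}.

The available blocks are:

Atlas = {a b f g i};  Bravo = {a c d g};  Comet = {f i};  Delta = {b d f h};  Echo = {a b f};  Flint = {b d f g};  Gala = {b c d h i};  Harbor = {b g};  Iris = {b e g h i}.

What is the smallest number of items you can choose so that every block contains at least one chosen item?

3

T = {b, f, g} meets every block (each contains at least one member of T), and |T| = 3.
No choice of 2 items meets every block, so 3 is the minimum.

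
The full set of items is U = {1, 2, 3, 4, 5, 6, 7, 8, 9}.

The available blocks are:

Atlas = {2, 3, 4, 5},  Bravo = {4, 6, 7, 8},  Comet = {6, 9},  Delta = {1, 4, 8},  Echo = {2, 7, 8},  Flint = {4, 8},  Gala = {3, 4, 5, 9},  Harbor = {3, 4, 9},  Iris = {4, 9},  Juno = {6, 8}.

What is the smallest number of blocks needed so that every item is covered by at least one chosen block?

4

Atlas, Bravo, Delta, and Iris cover everything between them: the union {1, 2, 3, 4, 5, 6, 7, 8, 9} is all of U.
No 3 of the 10 blocks cover everything (all 120 combinations miss at least one item), so 4 is optimal.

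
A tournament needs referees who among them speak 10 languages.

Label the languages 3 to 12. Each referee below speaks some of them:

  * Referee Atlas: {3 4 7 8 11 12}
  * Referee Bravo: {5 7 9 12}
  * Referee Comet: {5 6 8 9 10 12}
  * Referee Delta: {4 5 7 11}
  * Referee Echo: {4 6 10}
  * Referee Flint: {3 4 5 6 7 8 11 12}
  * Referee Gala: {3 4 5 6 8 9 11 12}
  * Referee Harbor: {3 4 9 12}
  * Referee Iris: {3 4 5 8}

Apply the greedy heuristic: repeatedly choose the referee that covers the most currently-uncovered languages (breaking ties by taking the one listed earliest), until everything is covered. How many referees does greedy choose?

Greedy: pick Flint (covers 8 new) → pick Comet (covers 2 new). Total picks: 2.

2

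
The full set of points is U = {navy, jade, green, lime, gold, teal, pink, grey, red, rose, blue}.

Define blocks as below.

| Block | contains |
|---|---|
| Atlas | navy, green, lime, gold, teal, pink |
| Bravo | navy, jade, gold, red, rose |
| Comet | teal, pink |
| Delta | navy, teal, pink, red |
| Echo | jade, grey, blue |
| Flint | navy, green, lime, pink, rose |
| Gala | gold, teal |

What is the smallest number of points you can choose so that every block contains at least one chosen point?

Take H = {gold, pink, grey}. Each listed block contains at least one of these, so H is a hitting set of size 3.
The blocks Echo, Flint, Gala are pairwise disjoint, so any hitting set needs a separate point for each — at least 3. Hence 3 is optimal.

3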